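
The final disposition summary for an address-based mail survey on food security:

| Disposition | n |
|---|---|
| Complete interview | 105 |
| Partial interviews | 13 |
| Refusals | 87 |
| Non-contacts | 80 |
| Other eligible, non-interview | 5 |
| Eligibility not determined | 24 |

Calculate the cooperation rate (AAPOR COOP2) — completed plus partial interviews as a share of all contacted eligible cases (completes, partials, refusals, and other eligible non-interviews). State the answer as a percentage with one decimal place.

56.2%

Num → 105 + 13 = 118
Denom → 105 + 13 + 87 + 5 = 210
COOP2 = 118 / 210 = 0.5619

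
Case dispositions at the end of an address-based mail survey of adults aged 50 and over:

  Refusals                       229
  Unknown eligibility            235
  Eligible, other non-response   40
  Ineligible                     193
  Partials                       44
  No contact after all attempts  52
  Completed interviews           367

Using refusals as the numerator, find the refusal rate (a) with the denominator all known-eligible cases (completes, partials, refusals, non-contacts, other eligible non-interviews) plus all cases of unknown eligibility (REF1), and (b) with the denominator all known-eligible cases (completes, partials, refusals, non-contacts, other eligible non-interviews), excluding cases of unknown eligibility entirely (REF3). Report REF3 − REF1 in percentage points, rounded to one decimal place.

7.6

Num: 229
Denom: 367 + 44 + 229 + 52 + 40 + 235 = 967
REF1 = 229 / 967 = 0.2368
Denom: 367 + 44 + 229 + 52 + 40 = 732
REF3 = 229 / 732 = 0.3128
Difference = 31.28 − 23.68 = 7.60 percentage points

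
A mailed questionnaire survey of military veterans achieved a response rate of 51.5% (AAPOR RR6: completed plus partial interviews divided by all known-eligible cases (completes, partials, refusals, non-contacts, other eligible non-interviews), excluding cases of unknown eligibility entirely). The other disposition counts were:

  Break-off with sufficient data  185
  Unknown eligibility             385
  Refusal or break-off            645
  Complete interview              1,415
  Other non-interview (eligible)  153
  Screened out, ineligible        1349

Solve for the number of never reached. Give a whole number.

Top: 1415 + 185 = 1600
RR6 = 1600 / D = 0.515
D = 1600 / 0.515 = 3106.8
Rest of base = 2398
never reached = 3106.8 − 2398 ≈ 709

709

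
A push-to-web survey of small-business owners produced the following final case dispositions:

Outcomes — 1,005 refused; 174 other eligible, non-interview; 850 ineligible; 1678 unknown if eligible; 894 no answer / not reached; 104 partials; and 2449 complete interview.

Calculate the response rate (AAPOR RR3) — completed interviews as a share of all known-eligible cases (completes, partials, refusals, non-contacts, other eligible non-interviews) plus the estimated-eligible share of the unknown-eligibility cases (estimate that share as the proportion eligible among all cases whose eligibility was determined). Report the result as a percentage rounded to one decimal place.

Numerator: 2449
Eligible (known): 2449 + 104 + 1005 + 894 + 174 = 4626
e = 4626 / (4626 + 850) = 4626 / 5476 = 0.8448
e × U: 0.8448 × 1678 = 1417.57
Denom: 4626 + 1417.57 = 6043.57
RR3 = 2449 / 6043.57 = 0.4052

40.5%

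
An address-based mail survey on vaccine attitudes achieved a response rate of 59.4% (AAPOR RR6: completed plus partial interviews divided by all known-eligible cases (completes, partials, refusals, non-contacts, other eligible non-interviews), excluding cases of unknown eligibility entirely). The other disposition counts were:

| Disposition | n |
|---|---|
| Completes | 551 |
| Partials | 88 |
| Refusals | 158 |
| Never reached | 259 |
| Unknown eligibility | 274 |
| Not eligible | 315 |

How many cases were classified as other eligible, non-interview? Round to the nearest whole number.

Numerator → 551 + 88 = 639
RR6 = 639 / D = 0.594
D = 639 / 0.594 = 1075.8
Other denominator terms total 1056
other eligible, non-interview = 1075.8 − 1056 ≈ 20

20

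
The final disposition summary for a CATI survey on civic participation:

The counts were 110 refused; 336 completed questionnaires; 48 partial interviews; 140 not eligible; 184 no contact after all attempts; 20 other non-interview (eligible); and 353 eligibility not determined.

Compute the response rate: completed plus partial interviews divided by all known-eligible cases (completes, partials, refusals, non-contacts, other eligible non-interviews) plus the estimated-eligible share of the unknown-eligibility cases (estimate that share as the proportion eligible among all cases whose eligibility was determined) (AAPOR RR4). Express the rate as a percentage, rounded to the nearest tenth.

38.7%

Top: 336 + 48 = 384
Eligible (known): 336 + 48 + 110 + 184 + 20 = 698
e = 698 / (698 + 140) = 698 / 838 = 0.8329
Eligible share of unknowns: 0.8329 × 353 = 294.01
Base: 698 + 294.01 = 992.01
RR4 = 384 / 992.01 = 0.3871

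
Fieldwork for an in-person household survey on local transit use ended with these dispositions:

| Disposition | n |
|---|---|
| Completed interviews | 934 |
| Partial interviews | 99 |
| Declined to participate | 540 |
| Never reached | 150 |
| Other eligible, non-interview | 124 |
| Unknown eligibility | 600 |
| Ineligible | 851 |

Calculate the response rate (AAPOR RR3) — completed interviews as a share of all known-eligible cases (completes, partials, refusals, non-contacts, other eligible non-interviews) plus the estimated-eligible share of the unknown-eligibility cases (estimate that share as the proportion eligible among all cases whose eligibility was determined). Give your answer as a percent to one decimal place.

Top → 934
Determined eligible → 934 + 99 + 540 + 150 + 124 = 1847
e = 1847 / (1847 + 851) = 1847 / 2698 = 0.6846
e × U → 0.6846 × 600 = 410.76
Denom → 1847 + 410.76 = 2257.76
RR3 = 934 / 2257.76 = 0.4137

41.4%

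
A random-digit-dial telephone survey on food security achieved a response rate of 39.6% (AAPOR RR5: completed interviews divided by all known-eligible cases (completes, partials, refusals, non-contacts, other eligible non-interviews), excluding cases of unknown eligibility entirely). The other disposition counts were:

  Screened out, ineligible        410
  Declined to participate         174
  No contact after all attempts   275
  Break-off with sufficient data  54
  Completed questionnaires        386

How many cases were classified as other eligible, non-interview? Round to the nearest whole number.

86

RR5 = 386 / D = 0.396
D = 386 / 0.396 = 974.7
Other denominator terms total 889
other eligible, non-interview = 974.7 − 889 ≈ 86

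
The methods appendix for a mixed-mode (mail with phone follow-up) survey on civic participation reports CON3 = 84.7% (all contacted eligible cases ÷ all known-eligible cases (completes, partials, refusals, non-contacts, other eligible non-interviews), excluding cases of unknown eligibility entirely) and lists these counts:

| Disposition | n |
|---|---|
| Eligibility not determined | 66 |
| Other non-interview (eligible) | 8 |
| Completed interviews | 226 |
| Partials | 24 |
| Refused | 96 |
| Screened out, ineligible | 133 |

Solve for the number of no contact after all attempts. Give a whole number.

Num → 226 + 24 + 96 + 8 = 354
CON3 = 354 / D = 0.847
D = 354 / 0.847 = 417.9
Remaining denominator categories sum to 354
no contact after all attempts = 417.9 − 354 ≈ 64

64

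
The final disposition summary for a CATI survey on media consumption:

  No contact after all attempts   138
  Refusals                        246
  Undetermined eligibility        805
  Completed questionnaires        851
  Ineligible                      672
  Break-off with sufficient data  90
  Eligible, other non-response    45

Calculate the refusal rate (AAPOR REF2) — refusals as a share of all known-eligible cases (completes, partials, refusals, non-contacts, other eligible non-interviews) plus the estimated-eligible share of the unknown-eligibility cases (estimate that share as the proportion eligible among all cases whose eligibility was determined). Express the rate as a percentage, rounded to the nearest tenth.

12.9%

Top: 246
Eligible (known): 851 + 90 + 246 + 138 + 45 = 1370
e = 1370 / (1370 + 672) = 1370 / 2042 = 0.6709
e × U: 0.6709 × 805 = 540.07
Base: 1370 + 540.07 = 1910.07
REF2 = 246 / 1910.07 = 0.1288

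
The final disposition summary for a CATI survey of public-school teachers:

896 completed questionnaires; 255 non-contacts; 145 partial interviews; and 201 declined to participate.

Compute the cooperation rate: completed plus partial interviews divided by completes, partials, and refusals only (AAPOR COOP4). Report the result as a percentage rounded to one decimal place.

Num → 896 + 145 = 1041
Denominator → 896 + 145 + 201 = 1242
COOP4 = 1041 / 1242 = 0.8382

83.8%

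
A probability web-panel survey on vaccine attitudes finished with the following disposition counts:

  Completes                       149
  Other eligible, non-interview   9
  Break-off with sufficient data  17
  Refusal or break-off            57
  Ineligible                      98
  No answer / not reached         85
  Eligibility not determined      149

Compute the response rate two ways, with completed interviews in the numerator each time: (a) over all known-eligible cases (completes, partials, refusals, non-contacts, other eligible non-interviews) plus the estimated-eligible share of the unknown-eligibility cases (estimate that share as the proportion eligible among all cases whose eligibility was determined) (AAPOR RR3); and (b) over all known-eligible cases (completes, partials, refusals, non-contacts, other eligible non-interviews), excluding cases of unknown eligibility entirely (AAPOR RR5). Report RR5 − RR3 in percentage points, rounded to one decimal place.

Numerator: 149
Determined eligible: 149 + 17 + 57 + 85 + 9 = 317
e = 317 / (317 + 98) = 317 / 415 = 0.7639
e × U: 0.7639 × 149 = 113.82
Denominator: 317 + 113.82 = 430.82
RR3 = 149 / 430.82 = 0.3459
Denominator: 149 + 17 + 57 + 85 + 9 = 317
RR5 = 149 / 317 = 0.4700
Difference = 47.00 − 34.59 = 12.41 percentage points

12.4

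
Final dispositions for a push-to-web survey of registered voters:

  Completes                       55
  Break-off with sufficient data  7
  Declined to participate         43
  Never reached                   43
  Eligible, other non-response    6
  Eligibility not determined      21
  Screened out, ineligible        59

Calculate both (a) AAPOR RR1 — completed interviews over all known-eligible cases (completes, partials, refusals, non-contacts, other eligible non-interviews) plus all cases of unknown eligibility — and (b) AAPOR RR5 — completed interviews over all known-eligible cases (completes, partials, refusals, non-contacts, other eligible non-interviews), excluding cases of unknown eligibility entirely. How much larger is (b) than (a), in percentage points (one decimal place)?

4.3

Top: 55
Denom: 55 + 7 + 43 + 43 + 6 + 21 = 175
RR1 = 55 / 175 = 0.3143
Denom: 55 + 7 + 43 + 43 + 6 = 154
RR5 = 55 / 154 = 0.3571
Difference = 35.71 − 31.43 = 4.28 percentage points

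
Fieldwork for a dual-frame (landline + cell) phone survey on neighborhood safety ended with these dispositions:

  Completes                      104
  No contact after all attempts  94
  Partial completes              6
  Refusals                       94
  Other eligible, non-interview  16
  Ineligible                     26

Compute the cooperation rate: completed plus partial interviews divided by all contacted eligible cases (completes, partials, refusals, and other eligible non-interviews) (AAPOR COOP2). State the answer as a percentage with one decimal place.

Num: 104 + 6 = 110
Base: 104 + 6 + 94 + 16 = 220
COOP2 = 110 / 220 = 0.5000

50.0%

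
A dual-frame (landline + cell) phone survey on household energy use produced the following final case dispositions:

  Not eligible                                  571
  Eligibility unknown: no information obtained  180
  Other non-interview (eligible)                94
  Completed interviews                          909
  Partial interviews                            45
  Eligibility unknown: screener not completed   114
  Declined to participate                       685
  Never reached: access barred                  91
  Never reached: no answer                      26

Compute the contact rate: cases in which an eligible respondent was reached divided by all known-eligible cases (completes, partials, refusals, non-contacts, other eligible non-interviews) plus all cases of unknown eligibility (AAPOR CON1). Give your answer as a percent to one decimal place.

80.8%

No contact after all attempts = 26 + 91 = 117
Unknown eligibility = 114 + 180 = 294
Top → 909 + 45 + 685 + 94 = 1733
Base → 909 + 45 + 685 + 117 + 94 + 294 = 2144
CON1 = 1733 / 2144 = 0.8083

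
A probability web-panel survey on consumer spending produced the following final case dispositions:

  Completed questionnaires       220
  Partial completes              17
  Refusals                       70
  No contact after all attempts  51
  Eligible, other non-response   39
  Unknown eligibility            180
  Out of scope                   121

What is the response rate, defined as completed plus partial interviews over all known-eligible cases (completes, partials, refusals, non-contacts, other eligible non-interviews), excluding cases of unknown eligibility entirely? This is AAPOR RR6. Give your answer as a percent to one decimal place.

Top: 220 + 17 = 237
Denominator: 220 + 17 + 70 + 51 + 39 = 397
RR6 = 237 / 397 = 0.5970

59.7%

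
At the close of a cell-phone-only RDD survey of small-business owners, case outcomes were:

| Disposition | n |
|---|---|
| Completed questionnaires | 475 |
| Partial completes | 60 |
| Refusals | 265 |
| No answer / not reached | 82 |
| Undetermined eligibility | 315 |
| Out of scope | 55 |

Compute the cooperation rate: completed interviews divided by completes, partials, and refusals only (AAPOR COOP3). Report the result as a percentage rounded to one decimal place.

Num → 475
Denominator → 475 + 60 + 265 = 800
COOP3 = 475 / 800 = 0.5938

59.4%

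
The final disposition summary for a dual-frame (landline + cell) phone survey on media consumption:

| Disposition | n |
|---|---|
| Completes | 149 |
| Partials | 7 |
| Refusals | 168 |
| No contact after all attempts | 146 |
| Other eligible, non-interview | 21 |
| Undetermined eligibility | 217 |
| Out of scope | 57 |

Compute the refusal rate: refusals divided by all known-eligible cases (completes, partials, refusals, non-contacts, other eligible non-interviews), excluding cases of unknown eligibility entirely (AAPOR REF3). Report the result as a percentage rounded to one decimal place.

34.2%

Top: 168
Base: 149 + 7 + 168 + 146 + 21 = 491
REF3 = 168 / 491 = 0.3422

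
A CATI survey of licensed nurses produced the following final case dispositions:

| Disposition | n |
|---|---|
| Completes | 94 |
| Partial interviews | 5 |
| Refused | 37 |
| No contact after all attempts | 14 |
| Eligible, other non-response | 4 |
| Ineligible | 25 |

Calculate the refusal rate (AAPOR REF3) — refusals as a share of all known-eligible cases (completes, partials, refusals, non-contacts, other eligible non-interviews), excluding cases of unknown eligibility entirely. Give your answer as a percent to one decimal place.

Num → 37
Base → 94 + 5 + 37 + 14 + 4 = 154
REF3 = 37 / 154 = 0.2403

24.0%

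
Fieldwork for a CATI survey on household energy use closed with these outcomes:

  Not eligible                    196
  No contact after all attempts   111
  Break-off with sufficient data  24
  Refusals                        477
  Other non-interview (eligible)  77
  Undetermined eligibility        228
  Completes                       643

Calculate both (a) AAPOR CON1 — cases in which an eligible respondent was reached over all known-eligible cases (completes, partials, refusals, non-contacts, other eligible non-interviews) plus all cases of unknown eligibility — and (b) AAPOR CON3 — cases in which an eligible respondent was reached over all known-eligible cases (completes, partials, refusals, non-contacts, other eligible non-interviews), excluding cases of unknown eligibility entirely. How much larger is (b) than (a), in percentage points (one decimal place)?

Numerator = 643 + 24 + 477 + 77 = 1221
Denominator = 643 + 24 + 477 + 111 + 77 + 228 = 1560
CON1 = 1221 / 1560 = 0.7827
Denominator = 643 + 24 + 477 + 111 + 77 = 1332
CON3 = 1221 / 1332 = 0.9167
Difference = 91.67 − 78.27 = 13.40 percentage points

13.4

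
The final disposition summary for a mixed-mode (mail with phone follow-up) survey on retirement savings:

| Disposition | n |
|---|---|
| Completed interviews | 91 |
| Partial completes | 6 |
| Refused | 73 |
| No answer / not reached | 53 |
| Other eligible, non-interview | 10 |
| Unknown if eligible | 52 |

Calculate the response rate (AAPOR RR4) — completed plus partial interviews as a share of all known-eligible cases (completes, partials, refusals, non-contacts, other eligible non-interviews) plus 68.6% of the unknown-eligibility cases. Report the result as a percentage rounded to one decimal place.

36.1%

Top: 91 + 6 = 97
Determined eligible: 91 + 6 + 73 + 53 + 10 = 233
e × U: 0.6860 × 52 = 35.67
Base: 233 + 35.67 = 268.67
RR4 = 97 / 268.67 = 0.3610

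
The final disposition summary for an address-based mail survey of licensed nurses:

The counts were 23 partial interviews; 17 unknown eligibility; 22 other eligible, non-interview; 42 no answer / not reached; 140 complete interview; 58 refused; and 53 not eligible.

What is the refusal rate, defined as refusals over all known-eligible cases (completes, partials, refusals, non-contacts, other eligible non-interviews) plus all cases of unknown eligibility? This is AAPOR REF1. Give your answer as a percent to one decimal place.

Numerator: 58
Base: 140 + 23 + 58 + 42 + 22 + 17 = 302
REF1 = 58 / 302 = 0.1921

19.2%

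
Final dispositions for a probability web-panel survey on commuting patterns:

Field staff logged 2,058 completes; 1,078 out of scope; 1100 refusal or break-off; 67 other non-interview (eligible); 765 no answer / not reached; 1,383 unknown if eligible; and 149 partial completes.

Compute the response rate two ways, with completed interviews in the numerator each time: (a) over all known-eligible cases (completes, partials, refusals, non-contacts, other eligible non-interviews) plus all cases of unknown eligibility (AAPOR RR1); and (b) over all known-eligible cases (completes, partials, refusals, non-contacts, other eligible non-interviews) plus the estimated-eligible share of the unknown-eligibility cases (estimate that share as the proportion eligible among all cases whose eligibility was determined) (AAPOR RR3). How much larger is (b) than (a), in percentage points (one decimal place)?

Numerator: 2058
Base: 2058 + 149 + 1100 + 765 + 67 + 1383 = 5522
RR1 = 2058 / 5522 = 0.3727
Determined eligible: 2058 + 149 + 1100 + 765 + 67 = 4139
e = 4139 / (4139 + 1078) = 4139 / 5217 = 0.7934
Eligible share of unknowns: 0.7934 × 1383 = 1097.27
Base: 4139 + 1097.27 = 5236.27
RR3 = 2058 / 5236.27 = 0.3930
Difference = 39.30 − 37.27 = 2.03 percentage points

2.0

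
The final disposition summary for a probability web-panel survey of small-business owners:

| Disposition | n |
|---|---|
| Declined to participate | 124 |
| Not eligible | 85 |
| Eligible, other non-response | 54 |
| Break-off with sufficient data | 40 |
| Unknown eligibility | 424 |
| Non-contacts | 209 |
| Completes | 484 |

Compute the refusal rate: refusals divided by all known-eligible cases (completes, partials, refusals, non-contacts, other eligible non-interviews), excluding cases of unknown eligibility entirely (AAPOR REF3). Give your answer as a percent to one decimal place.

13.6%

Numerator = 124
Denom = 484 + 40 + 124 + 209 + 54 = 911
REF3 = 124 / 911 = 0.1361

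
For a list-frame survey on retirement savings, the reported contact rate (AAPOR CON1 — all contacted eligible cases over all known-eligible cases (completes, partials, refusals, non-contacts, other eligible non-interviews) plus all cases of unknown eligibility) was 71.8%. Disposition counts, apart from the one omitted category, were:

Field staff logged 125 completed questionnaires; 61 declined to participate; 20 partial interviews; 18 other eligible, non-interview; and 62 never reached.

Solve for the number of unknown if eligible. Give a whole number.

Numerator → 125 + 20 + 61 + 18 = 224
CON1 = 224 / D = 0.718
D = 224 / 0.718 = 312.0
Rest of base = 286
unknown if eligible = 312.0 − 286 ≈ 26

26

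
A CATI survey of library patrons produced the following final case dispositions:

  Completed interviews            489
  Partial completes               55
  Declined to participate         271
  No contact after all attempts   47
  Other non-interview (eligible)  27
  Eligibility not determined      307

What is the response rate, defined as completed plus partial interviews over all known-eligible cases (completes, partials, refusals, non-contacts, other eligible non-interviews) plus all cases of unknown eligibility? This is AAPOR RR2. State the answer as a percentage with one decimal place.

Top: 489 + 55 = 544
Denominator: 489 + 55 + 271 + 47 + 27 + 307 = 1196
RR2 = 544 / 1196 = 0.4548

45.5%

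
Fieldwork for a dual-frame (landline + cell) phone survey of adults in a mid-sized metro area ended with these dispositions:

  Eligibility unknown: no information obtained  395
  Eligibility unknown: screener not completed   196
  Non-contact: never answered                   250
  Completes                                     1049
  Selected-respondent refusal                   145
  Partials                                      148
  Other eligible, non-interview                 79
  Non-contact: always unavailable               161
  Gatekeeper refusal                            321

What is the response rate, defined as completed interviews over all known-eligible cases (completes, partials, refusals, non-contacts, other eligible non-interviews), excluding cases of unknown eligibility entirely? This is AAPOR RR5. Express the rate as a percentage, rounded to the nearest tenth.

48.7%

Declined to participate = 321 + 145 = 466
Non-contacts = 250 + 161 = 411
Unknown if eligible = 196 + 395 = 591
Numerator = 1049
Denom = 1049 + 148 + 466 + 411 + 79 = 2153
RR5 = 1049 / 2153 = 0.4872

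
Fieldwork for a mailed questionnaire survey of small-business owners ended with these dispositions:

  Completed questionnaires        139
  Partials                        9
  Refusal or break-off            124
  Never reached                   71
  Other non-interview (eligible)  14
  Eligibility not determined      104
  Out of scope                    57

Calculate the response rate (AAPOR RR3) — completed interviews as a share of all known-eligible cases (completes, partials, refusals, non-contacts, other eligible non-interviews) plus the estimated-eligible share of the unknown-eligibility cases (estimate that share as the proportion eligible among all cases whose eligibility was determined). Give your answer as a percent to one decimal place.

Numerator → 139
Known eligible → 139 + 9 + 124 + 71 + 14 = 357
e = 357 / (357 + 57) = 357 / 414 = 0.8623
e × U → 0.8623 × 104 = 89.68
Denom → 357 + 89.68 = 446.68
RR3 = 139 / 446.68 = 0.3112

31.1%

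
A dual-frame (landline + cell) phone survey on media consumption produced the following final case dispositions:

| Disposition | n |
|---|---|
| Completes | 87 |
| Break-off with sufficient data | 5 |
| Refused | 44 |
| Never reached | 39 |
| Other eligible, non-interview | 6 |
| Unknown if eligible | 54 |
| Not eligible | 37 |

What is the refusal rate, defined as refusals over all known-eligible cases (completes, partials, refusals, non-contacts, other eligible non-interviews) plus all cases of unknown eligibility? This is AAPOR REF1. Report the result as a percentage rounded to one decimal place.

Top = 44
Denominator = 87 + 5 + 44 + 39 + 6 + 54 = 235
REF1 = 44 / 235 = 0.1872

18.7%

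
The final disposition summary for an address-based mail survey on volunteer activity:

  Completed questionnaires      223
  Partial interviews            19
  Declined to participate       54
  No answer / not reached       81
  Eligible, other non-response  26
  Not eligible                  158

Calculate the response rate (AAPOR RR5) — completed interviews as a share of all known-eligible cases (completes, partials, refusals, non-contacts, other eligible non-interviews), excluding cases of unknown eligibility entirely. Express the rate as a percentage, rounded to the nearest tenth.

Num → 223
Denominator → 223 + 19 + 54 + 81 + 26 = 403
RR5 = 223 / 403 = 0.5533

55.3%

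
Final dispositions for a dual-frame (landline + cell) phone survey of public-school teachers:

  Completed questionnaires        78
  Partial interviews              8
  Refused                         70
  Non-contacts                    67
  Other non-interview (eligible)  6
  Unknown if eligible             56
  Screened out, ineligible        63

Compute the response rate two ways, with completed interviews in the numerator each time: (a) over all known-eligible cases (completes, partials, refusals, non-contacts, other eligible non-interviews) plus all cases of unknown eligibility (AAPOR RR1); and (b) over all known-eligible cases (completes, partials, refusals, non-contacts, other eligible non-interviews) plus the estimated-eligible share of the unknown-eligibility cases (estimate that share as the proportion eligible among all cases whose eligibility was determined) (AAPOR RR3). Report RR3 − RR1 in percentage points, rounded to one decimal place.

1.2

Top: 78
Base: 78 + 8 + 70 + 67 + 6 + 56 = 285
RR1 = 78 / 285 = 0.2737
Eligible (known): 78 + 8 + 70 + 67 + 6 = 229
e = 229 / (229 + 63) = 229 / 292 = 0.7842
e × U: 0.7842 × 56 = 43.92
Base: 229 + 43.92 = 272.92
RR3 = 78 / 272.92 = 0.2858
Difference = 28.58 − 27.37 = 1.21 percentage points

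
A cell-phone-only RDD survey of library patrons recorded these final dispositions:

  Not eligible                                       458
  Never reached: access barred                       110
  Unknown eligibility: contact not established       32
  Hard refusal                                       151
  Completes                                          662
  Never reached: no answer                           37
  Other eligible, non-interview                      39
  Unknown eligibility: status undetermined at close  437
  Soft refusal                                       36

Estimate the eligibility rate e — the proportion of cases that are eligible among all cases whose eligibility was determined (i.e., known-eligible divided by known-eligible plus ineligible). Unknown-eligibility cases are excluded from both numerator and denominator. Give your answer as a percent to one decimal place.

69.3%

Refused = 151 + 36 = 187
No contact after all attempts = 37 + 110 = 147
Unknown eligibility = 32 + 437 = 469
Known eligible = 662 + 187 + 147 + 39 = 1035
e = 1035 / (1035 + 458) = 1035 / 1493 = 0.6932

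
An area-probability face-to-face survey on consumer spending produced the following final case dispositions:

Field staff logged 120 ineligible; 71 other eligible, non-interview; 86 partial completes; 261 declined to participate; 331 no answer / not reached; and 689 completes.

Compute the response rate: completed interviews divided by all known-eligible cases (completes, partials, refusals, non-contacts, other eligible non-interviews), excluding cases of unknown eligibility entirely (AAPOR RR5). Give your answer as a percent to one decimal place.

47.9%

Numerator → 689
Base → 689 + 86 + 261 + 331 + 71 = 1438
RR5 = 689 / 1438 = 0.4791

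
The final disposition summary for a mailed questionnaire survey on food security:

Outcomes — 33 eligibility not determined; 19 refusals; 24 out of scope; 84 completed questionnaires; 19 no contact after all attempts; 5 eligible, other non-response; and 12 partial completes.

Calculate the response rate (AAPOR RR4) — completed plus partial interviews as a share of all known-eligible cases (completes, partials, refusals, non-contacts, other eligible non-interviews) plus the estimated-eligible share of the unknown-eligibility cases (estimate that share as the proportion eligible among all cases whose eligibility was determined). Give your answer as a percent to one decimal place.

Top → 84 + 12 = 96
Eligible (known) → 84 + 12 + 19 + 19 + 5 = 139
e = 139 / (139 + 24) = 139 / 163 = 0.8528
e × U → 0.8528 × 33 = 28.14
Denominator → 139 + 28.14 = 167.14
RR4 = 96 / 167.14 = 0.5744

57.4%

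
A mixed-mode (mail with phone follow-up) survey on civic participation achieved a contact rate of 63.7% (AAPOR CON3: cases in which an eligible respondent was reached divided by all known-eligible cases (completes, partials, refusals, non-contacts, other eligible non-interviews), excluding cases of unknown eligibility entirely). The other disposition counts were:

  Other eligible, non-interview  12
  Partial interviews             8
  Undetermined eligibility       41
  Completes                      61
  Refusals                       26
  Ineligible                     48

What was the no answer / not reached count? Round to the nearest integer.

61

Numerator: 61 + 8 + 26 + 12 = 107
CON3 = 107 / D = 0.637
D = 107 / 0.637 = 168.0
Remaining denominator categories sum to 107
no answer / not reached = 168.0 − 107 ≈ 61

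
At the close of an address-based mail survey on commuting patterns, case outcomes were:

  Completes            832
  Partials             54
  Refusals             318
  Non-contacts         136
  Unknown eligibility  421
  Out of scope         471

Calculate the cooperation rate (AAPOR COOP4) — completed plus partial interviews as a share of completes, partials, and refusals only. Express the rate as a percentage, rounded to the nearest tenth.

73.6%

Num → 832 + 54 = 886
Denominator → 832 + 54 + 318 = 1204
COOP4 = 886 / 1204 = 0.7359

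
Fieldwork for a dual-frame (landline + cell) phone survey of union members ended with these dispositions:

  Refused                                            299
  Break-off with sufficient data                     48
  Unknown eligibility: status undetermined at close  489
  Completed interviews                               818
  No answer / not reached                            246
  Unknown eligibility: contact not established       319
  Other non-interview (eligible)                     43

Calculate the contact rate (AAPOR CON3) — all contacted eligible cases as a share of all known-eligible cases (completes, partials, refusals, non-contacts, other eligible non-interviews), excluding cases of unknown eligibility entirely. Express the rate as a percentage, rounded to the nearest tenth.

83.1%

Undetermined eligibility = 319 + 489 = 808
Num → 818 + 48 + 299 + 43 = 1208
Denominator → 818 + 48 + 299 + 246 + 43 = 1454
CON3 = 1208 / 1454 = 0.8308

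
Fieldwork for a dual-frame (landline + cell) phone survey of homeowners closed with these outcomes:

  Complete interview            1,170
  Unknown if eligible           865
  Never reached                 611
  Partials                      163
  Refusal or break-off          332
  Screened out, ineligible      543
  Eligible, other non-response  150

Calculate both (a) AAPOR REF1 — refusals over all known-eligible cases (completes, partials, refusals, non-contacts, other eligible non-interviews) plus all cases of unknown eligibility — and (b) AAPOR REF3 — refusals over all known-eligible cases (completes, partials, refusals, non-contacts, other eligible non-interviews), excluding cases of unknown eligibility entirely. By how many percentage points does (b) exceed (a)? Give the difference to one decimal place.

3.6

Num → 332
Base → 1170 + 163 + 332 + 611 + 150 + 865 = 3291
REF1 = 332 / 3291 = 0.1009
Base → 1170 + 163 + 332 + 611 + 150 = 2426
REF3 = 332 / 2426 = 0.1369
Difference = 13.69 − 10.09 = 3.60 percentage points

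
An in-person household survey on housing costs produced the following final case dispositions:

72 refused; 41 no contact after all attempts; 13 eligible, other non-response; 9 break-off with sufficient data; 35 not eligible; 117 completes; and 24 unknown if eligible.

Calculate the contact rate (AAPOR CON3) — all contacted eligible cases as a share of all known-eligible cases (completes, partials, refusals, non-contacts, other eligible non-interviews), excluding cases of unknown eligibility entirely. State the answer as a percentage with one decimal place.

83.7%

Top: 117 + 9 + 72 + 13 = 211
Denom: 117 + 9 + 72 + 41 + 13 = 252
CON3 = 211 / 252 = 0.8373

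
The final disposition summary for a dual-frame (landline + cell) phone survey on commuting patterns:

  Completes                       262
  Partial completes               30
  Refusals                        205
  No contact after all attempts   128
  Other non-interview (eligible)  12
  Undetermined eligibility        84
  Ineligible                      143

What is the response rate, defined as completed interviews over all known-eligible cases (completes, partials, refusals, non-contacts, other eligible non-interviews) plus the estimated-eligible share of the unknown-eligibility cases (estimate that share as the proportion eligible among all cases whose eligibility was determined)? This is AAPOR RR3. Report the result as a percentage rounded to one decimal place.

Numerator → 262
Eligible (known) → 262 + 30 + 205 + 128 + 12 = 637
e = 637 / (637 + 143) = 637 / 780 = 0.8167
Estimated eligible among unknowns → 0.8167 × 84 = 68.60
Denominator → 637 + 68.60 = 705.60
RR3 = 262 / 705.60 = 0.3713

37.1%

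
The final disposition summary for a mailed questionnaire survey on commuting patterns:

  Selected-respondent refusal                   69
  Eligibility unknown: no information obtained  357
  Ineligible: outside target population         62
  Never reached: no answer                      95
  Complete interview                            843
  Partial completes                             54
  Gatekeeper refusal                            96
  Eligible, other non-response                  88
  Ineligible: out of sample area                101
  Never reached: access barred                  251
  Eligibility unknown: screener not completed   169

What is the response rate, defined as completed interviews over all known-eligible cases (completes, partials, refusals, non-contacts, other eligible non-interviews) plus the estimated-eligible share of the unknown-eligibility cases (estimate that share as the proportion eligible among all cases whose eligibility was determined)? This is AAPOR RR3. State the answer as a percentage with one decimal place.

42.8%

Refusals = 96 + 69 = 165
Non-contacts = 95 + 251 = 346
Unknown if eligible = 169 + 357 = 526
Out of scope = 62 + 101 = 163
Top → 843
Eligible (known) → 843 + 54 + 165 + 346 + 88 = 1496
e = 1496 / (1496 + 163) = 1496 / 1659 = 0.9017
e × U → 0.9017 × 526 = 474.29
Base → 1496 + 474.29 = 1970.29
RR3 = 843 / 1970.29 = 0.4279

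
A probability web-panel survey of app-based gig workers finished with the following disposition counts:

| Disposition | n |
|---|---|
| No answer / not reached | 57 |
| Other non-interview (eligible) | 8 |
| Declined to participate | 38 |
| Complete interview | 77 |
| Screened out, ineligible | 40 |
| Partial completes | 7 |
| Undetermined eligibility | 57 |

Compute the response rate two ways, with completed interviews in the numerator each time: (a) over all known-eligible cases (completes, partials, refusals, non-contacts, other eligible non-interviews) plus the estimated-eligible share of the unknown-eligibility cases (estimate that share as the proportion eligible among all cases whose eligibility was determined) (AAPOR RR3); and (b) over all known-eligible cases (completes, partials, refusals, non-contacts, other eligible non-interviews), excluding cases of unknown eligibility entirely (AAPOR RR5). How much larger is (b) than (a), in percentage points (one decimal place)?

Top → 77
Determined eligible → 77 + 7 + 38 + 57 + 8 = 187
e = 187 / (187 + 40) = 187 / 227 = 0.8238
e × U → 0.8238 × 57 = 46.96
Denominator → 187 + 46.96 = 233.96
RR3 = 77 / 233.96 = 0.3291
Denominator → 77 + 7 + 38 + 57 + 8 = 187
RR5 = 77 / 187 = 0.4118
Difference = 41.18 − 32.91 = 8.27 percentage points

8.3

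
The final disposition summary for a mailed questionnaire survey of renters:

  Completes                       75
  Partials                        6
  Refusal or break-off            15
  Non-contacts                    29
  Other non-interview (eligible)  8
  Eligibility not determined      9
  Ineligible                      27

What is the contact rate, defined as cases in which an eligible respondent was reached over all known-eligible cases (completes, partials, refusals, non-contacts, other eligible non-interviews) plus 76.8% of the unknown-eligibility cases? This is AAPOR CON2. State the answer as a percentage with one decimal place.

Numerator = 75 + 6 + 15 + 8 = 104
Eligible (known) = 75 + 6 + 15 + 29 + 8 = 133
Estimated eligible among unknowns = 0.7680 × 9 = 6.91
Denom = 133 + 6.91 = 139.91
CON2 = 104 / 139.91 = 0.7433

74.3%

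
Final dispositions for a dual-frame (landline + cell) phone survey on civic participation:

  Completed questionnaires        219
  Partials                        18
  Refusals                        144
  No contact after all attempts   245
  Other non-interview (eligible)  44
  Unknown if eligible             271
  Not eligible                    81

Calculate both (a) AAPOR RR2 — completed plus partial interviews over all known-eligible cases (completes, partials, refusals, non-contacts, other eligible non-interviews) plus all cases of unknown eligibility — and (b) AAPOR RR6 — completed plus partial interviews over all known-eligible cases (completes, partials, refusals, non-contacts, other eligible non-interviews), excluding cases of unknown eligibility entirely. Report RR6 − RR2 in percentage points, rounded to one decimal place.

Top = 219 + 18 = 237
Base = 219 + 18 + 144 + 245 + 44 + 271 = 941
RR2 = 237 / 941 = 0.2519
Base = 219 + 18 + 144 + 245 + 44 = 670
RR6 = 237 / 670 = 0.3537
Difference = 35.37 − 25.19 = 10.18 percentage points

10.2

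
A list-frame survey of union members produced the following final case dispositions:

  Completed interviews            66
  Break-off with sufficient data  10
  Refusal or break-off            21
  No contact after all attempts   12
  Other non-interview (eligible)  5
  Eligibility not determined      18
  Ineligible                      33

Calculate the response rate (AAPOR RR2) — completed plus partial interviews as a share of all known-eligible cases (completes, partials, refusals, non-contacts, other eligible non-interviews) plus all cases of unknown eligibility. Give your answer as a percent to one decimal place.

57.6%

Numerator: 66 + 10 = 76
Base: 66 + 10 + 21 + 12 + 5 + 18 = 132
RR2 = 76 / 132 = 0.5758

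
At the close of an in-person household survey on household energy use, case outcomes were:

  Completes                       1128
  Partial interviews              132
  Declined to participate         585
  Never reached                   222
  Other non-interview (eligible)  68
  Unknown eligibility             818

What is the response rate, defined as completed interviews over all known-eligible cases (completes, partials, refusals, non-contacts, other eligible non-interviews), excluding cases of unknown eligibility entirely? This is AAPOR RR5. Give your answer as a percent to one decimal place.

Top → 1128
Denominator → 1128 + 132 + 585 + 222 + 68 = 2135
RR5 = 1128 / 2135 = 0.5283

52.8%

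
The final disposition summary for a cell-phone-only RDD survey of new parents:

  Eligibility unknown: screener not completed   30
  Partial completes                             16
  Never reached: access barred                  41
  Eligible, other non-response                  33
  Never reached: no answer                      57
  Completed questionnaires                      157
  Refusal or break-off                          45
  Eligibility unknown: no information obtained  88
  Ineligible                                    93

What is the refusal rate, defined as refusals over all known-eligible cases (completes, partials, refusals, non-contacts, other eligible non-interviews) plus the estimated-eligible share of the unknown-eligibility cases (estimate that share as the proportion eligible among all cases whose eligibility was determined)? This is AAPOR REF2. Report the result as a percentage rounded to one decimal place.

No answer / not reached = 57 + 41 = 98
Undetermined eligibility = 30 + 88 = 118
Top: 45
Determined eligible: 157 + 16 + 45 + 98 + 33 = 349
e = 349 / (349 + 93) = 349 / 442 = 0.7896
Eligible share of unknowns: 0.7896 × 118 = 93.17
Denom: 349 + 93.17 = 442.17
REF2 = 45 / 442.17 = 0.1018

10.2%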